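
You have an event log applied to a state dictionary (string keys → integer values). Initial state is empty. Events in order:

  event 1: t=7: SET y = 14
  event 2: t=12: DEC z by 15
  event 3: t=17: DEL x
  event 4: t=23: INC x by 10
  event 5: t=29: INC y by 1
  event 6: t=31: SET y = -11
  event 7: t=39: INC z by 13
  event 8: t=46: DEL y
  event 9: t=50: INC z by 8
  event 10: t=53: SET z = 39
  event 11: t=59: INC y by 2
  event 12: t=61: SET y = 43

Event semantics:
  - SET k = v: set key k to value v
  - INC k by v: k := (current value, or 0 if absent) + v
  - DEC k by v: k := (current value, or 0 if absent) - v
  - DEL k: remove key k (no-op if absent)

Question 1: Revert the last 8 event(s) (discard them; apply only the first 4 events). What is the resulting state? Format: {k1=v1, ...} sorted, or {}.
Answer: {x=10, y=14, z=-15}

Derivation:
Keep first 4 events (discard last 8):
  after event 1 (t=7: SET y = 14): {y=14}
  after event 2 (t=12: DEC z by 15): {y=14, z=-15}
  after event 3 (t=17: DEL x): {y=14, z=-15}
  after event 4 (t=23: INC x by 10): {x=10, y=14, z=-15}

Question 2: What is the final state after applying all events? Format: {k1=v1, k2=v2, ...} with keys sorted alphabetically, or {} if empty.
Answer: {x=10, y=43, z=39}

Derivation:
  after event 1 (t=7: SET y = 14): {y=14}
  after event 2 (t=12: DEC z by 15): {y=14, z=-15}
  after event 3 (t=17: DEL x): {y=14, z=-15}
  after event 4 (t=23: INC x by 10): {x=10, y=14, z=-15}
  after event 5 (t=29: INC y by 1): {x=10, y=15, z=-15}
  after event 6 (t=31: SET y = -11): {x=10, y=-11, z=-15}
  after event 7 (t=39: INC z by 13): {x=10, y=-11, z=-2}
  after event 8 (t=46: DEL y): {x=10, z=-2}
  after event 9 (t=50: INC z by 8): {x=10, z=6}
  after event 10 (t=53: SET z = 39): {x=10, z=39}
  after event 11 (t=59: INC y by 2): {x=10, y=2, z=39}
  after event 12 (t=61: SET y = 43): {x=10, y=43, z=39}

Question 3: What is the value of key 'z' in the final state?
Track key 'z' through all 12 events:
  event 1 (t=7: SET y = 14): z unchanged
  event 2 (t=12: DEC z by 15): z (absent) -> -15
  event 3 (t=17: DEL x): z unchanged
  event 4 (t=23: INC x by 10): z unchanged
  event 5 (t=29: INC y by 1): z unchanged
  event 6 (t=31: SET y = -11): z unchanged
  event 7 (t=39: INC z by 13): z -15 -> -2
  event 8 (t=46: DEL y): z unchanged
  event 9 (t=50: INC z by 8): z -2 -> 6
  event 10 (t=53: SET z = 39): z 6 -> 39
  event 11 (t=59: INC y by 2): z unchanged
  event 12 (t=61: SET y = 43): z unchanged
Final: z = 39

Answer: 39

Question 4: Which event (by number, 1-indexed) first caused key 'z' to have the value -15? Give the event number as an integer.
Looking for first event where z becomes -15:
  event 2: z (absent) -> -15  <-- first match

Answer: 2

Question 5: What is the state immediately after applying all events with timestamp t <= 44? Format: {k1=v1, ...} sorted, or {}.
Answer: {x=10, y=-11, z=-2}

Derivation:
Apply events with t <= 44 (7 events):
  after event 1 (t=7: SET y = 14): {y=14}
  after event 2 (t=12: DEC z by 15): {y=14, z=-15}
  after event 3 (t=17: DEL x): {y=14, z=-15}
  after event 4 (t=23: INC x by 10): {x=10, y=14, z=-15}
  after event 5 (t=29: INC y by 1): {x=10, y=15, z=-15}
  after event 6 (t=31: SET y = -11): {x=10, y=-11, z=-15}
  after event 7 (t=39: INC z by 13): {x=10, y=-11, z=-2}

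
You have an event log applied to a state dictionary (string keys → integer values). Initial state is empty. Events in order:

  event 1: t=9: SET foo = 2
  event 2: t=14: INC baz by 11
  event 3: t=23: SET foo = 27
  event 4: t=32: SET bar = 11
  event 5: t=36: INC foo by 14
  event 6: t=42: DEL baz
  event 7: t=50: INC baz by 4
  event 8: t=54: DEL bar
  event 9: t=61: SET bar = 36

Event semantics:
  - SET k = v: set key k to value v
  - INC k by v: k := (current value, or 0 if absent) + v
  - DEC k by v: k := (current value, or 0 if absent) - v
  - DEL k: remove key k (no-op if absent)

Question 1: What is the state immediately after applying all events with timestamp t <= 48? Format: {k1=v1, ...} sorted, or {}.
Apply events with t <= 48 (6 events):
  after event 1 (t=9: SET foo = 2): {foo=2}
  after event 2 (t=14: INC baz by 11): {baz=11, foo=2}
  after event 3 (t=23: SET foo = 27): {baz=11, foo=27}
  after event 4 (t=32: SET bar = 11): {bar=11, baz=11, foo=27}
  after event 5 (t=36: INC foo by 14): {bar=11, baz=11, foo=41}
  after event 6 (t=42: DEL baz): {bar=11, foo=41}

Answer: {bar=11, foo=41}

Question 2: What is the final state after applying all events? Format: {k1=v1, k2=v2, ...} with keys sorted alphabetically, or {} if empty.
Answer: {bar=36, baz=4, foo=41}

Derivation:
  after event 1 (t=9: SET foo = 2): {foo=2}
  after event 2 (t=14: INC baz by 11): {baz=11, foo=2}
  after event 3 (t=23: SET foo = 27): {baz=11, foo=27}
  after event 4 (t=32: SET bar = 11): {bar=11, baz=11, foo=27}
  after event 5 (t=36: INC foo by 14): {bar=11, baz=11, foo=41}
  after event 6 (t=42: DEL baz): {bar=11, foo=41}
  after event 7 (t=50: INC baz by 4): {bar=11, baz=4, foo=41}
  after event 8 (t=54: DEL bar): {baz=4, foo=41}
  after event 9 (t=61: SET bar = 36): {bar=36, baz=4, foo=41}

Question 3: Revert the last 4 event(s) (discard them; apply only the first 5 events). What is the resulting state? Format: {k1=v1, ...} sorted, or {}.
Keep first 5 events (discard last 4):
  after event 1 (t=9: SET foo = 2): {foo=2}
  after event 2 (t=14: INC baz by 11): {baz=11, foo=2}
  after event 3 (t=23: SET foo = 27): {baz=11, foo=27}
  after event 4 (t=32: SET bar = 11): {bar=11, baz=11, foo=27}
  after event 5 (t=36: INC foo by 14): {bar=11, baz=11, foo=41}

Answer: {bar=11, baz=11, foo=41}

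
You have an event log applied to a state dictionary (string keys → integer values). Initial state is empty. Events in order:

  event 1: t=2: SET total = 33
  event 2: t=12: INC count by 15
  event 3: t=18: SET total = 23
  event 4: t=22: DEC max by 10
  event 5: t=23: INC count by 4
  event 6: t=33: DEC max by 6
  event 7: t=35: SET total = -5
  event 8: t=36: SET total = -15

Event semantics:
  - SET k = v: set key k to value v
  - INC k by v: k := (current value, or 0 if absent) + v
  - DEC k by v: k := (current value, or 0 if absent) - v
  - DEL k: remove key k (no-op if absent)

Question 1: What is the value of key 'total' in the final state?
Answer: -15

Derivation:
Track key 'total' through all 8 events:
  event 1 (t=2: SET total = 33): total (absent) -> 33
  event 2 (t=12: INC count by 15): total unchanged
  event 3 (t=18: SET total = 23): total 33 -> 23
  event 4 (t=22: DEC max by 10): total unchanged
  event 5 (t=23: INC count by 4): total unchanged
  event 6 (t=33: DEC max by 6): total unchanged
  event 7 (t=35: SET total = -5): total 23 -> -5
  event 8 (t=36: SET total = -15): total -5 -> -15
Final: total = -15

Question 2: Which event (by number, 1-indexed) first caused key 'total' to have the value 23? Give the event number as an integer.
Answer: 3

Derivation:
Looking for first event where total becomes 23:
  event 1: total = 33
  event 2: total = 33
  event 3: total 33 -> 23  <-- first match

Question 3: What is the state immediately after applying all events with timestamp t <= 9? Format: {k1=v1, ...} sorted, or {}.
Answer: {total=33}

Derivation:
Apply events with t <= 9 (1 events):
  after event 1 (t=2: SET total = 33): {total=33}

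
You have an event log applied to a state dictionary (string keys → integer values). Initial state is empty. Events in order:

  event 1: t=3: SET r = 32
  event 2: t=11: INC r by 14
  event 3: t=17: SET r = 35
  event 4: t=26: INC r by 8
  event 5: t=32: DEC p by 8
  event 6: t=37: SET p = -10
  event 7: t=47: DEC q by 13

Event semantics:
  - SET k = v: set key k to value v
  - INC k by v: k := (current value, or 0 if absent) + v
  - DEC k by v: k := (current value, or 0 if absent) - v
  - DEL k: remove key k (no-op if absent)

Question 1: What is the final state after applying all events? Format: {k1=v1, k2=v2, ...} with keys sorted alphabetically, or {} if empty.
  after event 1 (t=3: SET r = 32): {r=32}
  after event 2 (t=11: INC r by 14): {r=46}
  after event 3 (t=17: SET r = 35): {r=35}
  after event 4 (t=26: INC r by 8): {r=43}
  after event 5 (t=32: DEC p by 8): {p=-8, r=43}
  after event 6 (t=37: SET p = -10): {p=-10, r=43}
  after event 7 (t=47: DEC q by 13): {p=-10, q=-13, r=43}

Answer: {p=-10, q=-13, r=43}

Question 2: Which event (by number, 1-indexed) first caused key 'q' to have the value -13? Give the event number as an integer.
Looking for first event where q becomes -13:
  event 7: q (absent) -> -13  <-- first match

Answer: 7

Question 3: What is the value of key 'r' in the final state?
Track key 'r' through all 7 events:
  event 1 (t=3: SET r = 32): r (absent) -> 32
  event 2 (t=11: INC r by 14): r 32 -> 46
  event 3 (t=17: SET r = 35): r 46 -> 35
  event 4 (t=26: INC r by 8): r 35 -> 43
  event 5 (t=32: DEC p by 8): r unchanged
  event 6 (t=37: SET p = -10): r unchanged
  event 7 (t=47: DEC q by 13): r unchanged
Final: r = 43

Answer: 43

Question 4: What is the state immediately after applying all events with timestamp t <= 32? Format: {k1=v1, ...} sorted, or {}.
Apply events with t <= 32 (5 events):
  after event 1 (t=3: SET r = 32): {r=32}
  after event 2 (t=11: INC r by 14): {r=46}
  after event 3 (t=17: SET r = 35): {r=35}
  after event 4 (t=26: INC r by 8): {r=43}
  after event 5 (t=32: DEC p by 8): {p=-8, r=43}

Answer: {p=-8, r=43}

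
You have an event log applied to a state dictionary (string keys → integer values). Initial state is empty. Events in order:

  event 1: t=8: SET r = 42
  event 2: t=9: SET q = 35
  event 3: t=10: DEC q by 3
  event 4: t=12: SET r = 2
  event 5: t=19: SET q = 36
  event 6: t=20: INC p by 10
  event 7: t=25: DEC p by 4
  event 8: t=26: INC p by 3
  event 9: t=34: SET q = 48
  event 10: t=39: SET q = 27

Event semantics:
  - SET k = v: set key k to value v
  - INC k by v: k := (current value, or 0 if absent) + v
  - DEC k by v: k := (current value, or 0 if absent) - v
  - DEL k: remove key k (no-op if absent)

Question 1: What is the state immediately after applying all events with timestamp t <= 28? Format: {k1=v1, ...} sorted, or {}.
Apply events with t <= 28 (8 events):
  after event 1 (t=8: SET r = 42): {r=42}
  after event 2 (t=9: SET q = 35): {q=35, r=42}
  after event 3 (t=10: DEC q by 3): {q=32, r=42}
  after event 4 (t=12: SET r = 2): {q=32, r=2}
  after event 5 (t=19: SET q = 36): {q=36, r=2}
  after event 6 (t=20: INC p by 10): {p=10, q=36, r=2}
  after event 7 (t=25: DEC p by 4): {p=6, q=36, r=2}
  after event 8 (t=26: INC p by 3): {p=9, q=36, r=2}

Answer: {p=9, q=36, r=2}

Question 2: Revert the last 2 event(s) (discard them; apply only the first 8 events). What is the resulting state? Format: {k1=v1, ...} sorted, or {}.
Keep first 8 events (discard last 2):
  after event 1 (t=8: SET r = 42): {r=42}
  after event 2 (t=9: SET q = 35): {q=35, r=42}
  after event 3 (t=10: DEC q by 3): {q=32, r=42}
  after event 4 (t=12: SET r = 2): {q=32, r=2}
  after event 5 (t=19: SET q = 36): {q=36, r=2}
  after event 6 (t=20: INC p by 10): {p=10, q=36, r=2}
  after event 7 (t=25: DEC p by 4): {p=6, q=36, r=2}
  after event 8 (t=26: INC p by 3): {p=9, q=36, r=2}

Answer: {p=9, q=36, r=2}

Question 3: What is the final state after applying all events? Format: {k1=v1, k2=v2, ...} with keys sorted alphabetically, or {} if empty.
Answer: {p=9, q=27, r=2}

Derivation:
  after event 1 (t=8: SET r = 42): {r=42}
  after event 2 (t=9: SET q = 35): {q=35, r=42}
  after event 3 (t=10: DEC q by 3): {q=32, r=42}
  after event 4 (t=12: SET r = 2): {q=32, r=2}
  after event 5 (t=19: SET q = 36): {q=36, r=2}
  after event 6 (t=20: INC p by 10): {p=10, q=36, r=2}
  after event 7 (t=25: DEC p by 4): {p=6, q=36, r=2}
  after event 8 (t=26: INC p by 3): {p=9, q=36, r=2}
  after event 9 (t=34: SET q = 48): {p=9, q=48, r=2}
  after event 10 (t=39: SET q = 27): {p=9, q=27, r=2}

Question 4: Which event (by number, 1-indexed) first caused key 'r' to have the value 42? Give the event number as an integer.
Answer: 1

Derivation:
Looking for first event where r becomes 42:
  event 1: r (absent) -> 42  <-- first match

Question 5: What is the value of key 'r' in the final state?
Track key 'r' through all 10 events:
  event 1 (t=8: SET r = 42): r (absent) -> 42
  event 2 (t=9: SET q = 35): r unchanged
  event 3 (t=10: DEC q by 3): r unchanged
  event 4 (t=12: SET r = 2): r 42 -> 2
  event 5 (t=19: SET q = 36): r unchanged
  event 6 (t=20: INC p by 10): r unchanged
  event 7 (t=25: DEC p by 4): r unchanged
  event 8 (t=26: INC p by 3): r unchanged
  event 9 (t=34: SET q = 48): r unchanged
  event 10 (t=39: SET q = 27): r unchanged
Final: r = 2

Answer: 2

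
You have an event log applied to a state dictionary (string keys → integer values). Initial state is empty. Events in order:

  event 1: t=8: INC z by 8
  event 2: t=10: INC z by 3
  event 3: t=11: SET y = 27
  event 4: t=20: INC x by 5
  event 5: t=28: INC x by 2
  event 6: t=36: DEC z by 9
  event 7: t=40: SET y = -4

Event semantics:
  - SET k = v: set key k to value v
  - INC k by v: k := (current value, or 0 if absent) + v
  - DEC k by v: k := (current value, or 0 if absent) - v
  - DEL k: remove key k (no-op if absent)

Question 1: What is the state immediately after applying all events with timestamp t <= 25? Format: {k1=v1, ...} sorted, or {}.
Answer: {x=5, y=27, z=11}

Derivation:
Apply events with t <= 25 (4 events):
  after event 1 (t=8: INC z by 8): {z=8}
  after event 2 (t=10: INC z by 3): {z=11}
  after event 3 (t=11: SET y = 27): {y=27, z=11}
  after event 4 (t=20: INC x by 5): {x=5, y=27, z=11}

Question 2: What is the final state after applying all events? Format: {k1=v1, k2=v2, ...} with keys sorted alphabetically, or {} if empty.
Answer: {x=7, y=-4, z=2}

Derivation:
  after event 1 (t=8: INC z by 8): {z=8}
  after event 2 (t=10: INC z by 3): {z=11}
  after event 3 (t=11: SET y = 27): {y=27, z=11}
  after event 4 (t=20: INC x by 5): {x=5, y=27, z=11}
  after event 5 (t=28: INC x by 2): {x=7, y=27, z=11}
  after event 6 (t=36: DEC z by 9): {x=7, y=27, z=2}
  after event 7 (t=40: SET y = -4): {x=7, y=-4, z=2}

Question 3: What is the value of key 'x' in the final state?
Answer: 7

Derivation:
Track key 'x' through all 7 events:
  event 1 (t=8: INC z by 8): x unchanged
  event 2 (t=10: INC z by 3): x unchanged
  event 3 (t=11: SET y = 27): x unchanged
  event 4 (t=20: INC x by 5): x (absent) -> 5
  event 5 (t=28: INC x by 2): x 5 -> 7
  event 6 (t=36: DEC z by 9): x unchanged
  event 7 (t=40: SET y = -4): x unchanged
Final: x = 7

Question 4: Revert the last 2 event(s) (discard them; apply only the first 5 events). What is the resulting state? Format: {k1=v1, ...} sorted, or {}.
Answer: {x=7, y=27, z=11}

Derivation:
Keep first 5 events (discard last 2):
  after event 1 (t=8: INC z by 8): {z=8}
  after event 2 (t=10: INC z by 3): {z=11}
  after event 3 (t=11: SET y = 27): {y=27, z=11}
  after event 4 (t=20: INC x by 5): {x=5, y=27, z=11}
  after event 5 (t=28: INC x by 2): {x=7, y=27, z=11}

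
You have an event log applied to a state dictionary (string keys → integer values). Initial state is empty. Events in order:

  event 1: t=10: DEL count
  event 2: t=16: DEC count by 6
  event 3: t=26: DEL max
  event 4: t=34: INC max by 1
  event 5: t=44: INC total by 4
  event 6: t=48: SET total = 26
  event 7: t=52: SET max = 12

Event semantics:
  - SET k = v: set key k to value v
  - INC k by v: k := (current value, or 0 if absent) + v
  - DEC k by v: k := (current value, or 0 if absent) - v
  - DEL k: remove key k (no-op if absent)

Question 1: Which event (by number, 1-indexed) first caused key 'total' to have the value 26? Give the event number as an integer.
Answer: 6

Derivation:
Looking for first event where total becomes 26:
  event 5: total = 4
  event 6: total 4 -> 26  <-- first match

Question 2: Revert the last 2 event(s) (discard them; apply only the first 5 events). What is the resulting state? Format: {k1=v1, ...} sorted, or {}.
Keep first 5 events (discard last 2):
  after event 1 (t=10: DEL count): {}
  after event 2 (t=16: DEC count by 6): {count=-6}
  after event 3 (t=26: DEL max): {count=-6}
  after event 4 (t=34: INC max by 1): {count=-6, max=1}
  after event 5 (t=44: INC total by 4): {count=-6, max=1, total=4}

Answer: {count=-6, max=1, total=4}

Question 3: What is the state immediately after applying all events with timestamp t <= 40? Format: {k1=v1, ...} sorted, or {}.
Apply events with t <= 40 (4 events):
  after event 1 (t=10: DEL count): {}
  after event 2 (t=16: DEC count by 6): {count=-6}
  after event 3 (t=26: DEL max): {count=-6}
  after event 4 (t=34: INC max by 1): {count=-6, max=1}

Answer: {count=-6, max=1}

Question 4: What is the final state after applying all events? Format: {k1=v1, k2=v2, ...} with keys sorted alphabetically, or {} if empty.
  after event 1 (t=10: DEL count): {}
  after event 2 (t=16: DEC count by 6): {count=-6}
  after event 3 (t=26: DEL max): {count=-6}
  after event 4 (t=34: INC max by 1): {count=-6, max=1}
  after event 5 (t=44: INC total by 4): {count=-6, max=1, total=4}
  after event 6 (t=48: SET total = 26): {count=-6, max=1, total=26}
  after event 7 (t=52: SET max = 12): {count=-6, max=12, total=26}

Answer: {count=-6, max=12, total=26}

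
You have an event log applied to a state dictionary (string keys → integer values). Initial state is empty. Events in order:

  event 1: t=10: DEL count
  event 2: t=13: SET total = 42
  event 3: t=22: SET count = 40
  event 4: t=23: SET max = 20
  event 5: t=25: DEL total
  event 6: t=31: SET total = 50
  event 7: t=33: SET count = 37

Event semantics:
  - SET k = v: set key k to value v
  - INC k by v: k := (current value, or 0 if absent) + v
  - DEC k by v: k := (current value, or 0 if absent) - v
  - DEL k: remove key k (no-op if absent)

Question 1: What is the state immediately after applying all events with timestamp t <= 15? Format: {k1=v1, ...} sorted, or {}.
Apply events with t <= 15 (2 events):
  after event 1 (t=10: DEL count): {}
  after event 2 (t=13: SET total = 42): {total=42}

Answer: {total=42}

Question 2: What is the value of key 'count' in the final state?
Track key 'count' through all 7 events:
  event 1 (t=10: DEL count): count (absent) -> (absent)
  event 2 (t=13: SET total = 42): count unchanged
  event 3 (t=22: SET count = 40): count (absent) -> 40
  event 4 (t=23: SET max = 20): count unchanged
  event 5 (t=25: DEL total): count unchanged
  event 6 (t=31: SET total = 50): count unchanged
  event 7 (t=33: SET count = 37): count 40 -> 37
Final: count = 37

Answer: 37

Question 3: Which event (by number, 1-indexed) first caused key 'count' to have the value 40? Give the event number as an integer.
Looking for first event where count becomes 40:
  event 3: count (absent) -> 40  <-- first match

Answer: 3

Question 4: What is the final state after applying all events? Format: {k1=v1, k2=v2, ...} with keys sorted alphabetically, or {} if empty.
Answer: {count=37, max=20, total=50}

Derivation:
  after event 1 (t=10: DEL count): {}
  after event 2 (t=13: SET total = 42): {total=42}
  after event 3 (t=22: SET count = 40): {count=40, total=42}
  after event 4 (t=23: SET max = 20): {count=40, max=20, total=42}
  after event 5 (t=25: DEL total): {count=40, max=20}
  after event 6 (t=31: SET total = 50): {count=40, max=20, total=50}
  after event 7 (t=33: SET count = 37): {count=37, max=20, total=50}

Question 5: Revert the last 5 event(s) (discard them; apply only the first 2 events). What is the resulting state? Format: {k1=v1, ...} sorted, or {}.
Answer: {total=42}

Derivation:
Keep first 2 events (discard last 5):
  after event 1 (t=10: DEL count): {}
  after event 2 (t=13: SET total = 42): {total=42}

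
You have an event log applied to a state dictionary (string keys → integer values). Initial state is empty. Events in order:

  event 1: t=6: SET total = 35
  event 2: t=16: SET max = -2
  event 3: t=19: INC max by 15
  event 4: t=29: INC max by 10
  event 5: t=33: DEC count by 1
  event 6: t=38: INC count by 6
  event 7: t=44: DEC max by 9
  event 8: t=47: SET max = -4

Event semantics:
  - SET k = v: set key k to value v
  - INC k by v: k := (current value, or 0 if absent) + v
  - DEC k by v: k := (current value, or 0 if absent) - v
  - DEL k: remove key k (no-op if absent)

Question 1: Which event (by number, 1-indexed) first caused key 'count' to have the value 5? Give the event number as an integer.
Answer: 6

Derivation:
Looking for first event where count becomes 5:
  event 5: count = -1
  event 6: count -1 -> 5  <-- first match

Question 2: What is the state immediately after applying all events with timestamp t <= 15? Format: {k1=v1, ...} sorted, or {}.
Answer: {total=35}

Derivation:
Apply events with t <= 15 (1 events):
  after event 1 (t=6: SET total = 35): {total=35}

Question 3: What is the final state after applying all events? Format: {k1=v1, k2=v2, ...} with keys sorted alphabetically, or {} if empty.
Answer: {count=5, max=-4, total=35}

Derivation:
  after event 1 (t=6: SET total = 35): {total=35}
  after event 2 (t=16: SET max = -2): {max=-2, total=35}
  after event 3 (t=19: INC max by 15): {max=13, total=35}
  after event 4 (t=29: INC max by 10): {max=23, total=35}
  after event 5 (t=33: DEC count by 1): {count=-1, max=23, total=35}
  after event 6 (t=38: INC count by 6): {count=5, max=23, total=35}
  after event 7 (t=44: DEC max by 9): {count=5, max=14, total=35}
  after event 8 (t=47: SET max = -4): {count=5, max=-4, total=35}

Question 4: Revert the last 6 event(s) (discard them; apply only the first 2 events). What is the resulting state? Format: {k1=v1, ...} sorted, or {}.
Keep first 2 events (discard last 6):
  after event 1 (t=6: SET total = 35): {total=35}
  after event 2 (t=16: SET max = -2): {max=-2, total=35}

Answer: {max=-2, total=35}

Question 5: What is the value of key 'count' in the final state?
Track key 'count' through all 8 events:
  event 1 (t=6: SET total = 35): count unchanged
  event 2 (t=16: SET max = -2): count unchanged
  event 3 (t=19: INC max by 15): count unchanged
  event 4 (t=29: INC max by 10): count unchanged
  event 5 (t=33: DEC count by 1): count (absent) -> -1
  event 6 (t=38: INC count by 6): count -1 -> 5
  event 7 (t=44: DEC max by 9): count unchanged
  event 8 (t=47: SET max = -4): count unchanged
Final: count = 5

Answer: 5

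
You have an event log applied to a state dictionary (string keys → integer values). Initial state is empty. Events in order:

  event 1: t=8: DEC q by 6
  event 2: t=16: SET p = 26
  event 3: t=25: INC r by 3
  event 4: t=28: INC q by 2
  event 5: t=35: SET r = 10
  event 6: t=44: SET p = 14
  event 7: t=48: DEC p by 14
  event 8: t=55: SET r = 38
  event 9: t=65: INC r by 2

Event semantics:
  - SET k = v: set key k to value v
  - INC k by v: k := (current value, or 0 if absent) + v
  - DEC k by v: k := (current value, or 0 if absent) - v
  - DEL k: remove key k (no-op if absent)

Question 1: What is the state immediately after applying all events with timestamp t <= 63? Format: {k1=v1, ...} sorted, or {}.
Apply events with t <= 63 (8 events):
  after event 1 (t=8: DEC q by 6): {q=-6}
  after event 2 (t=16: SET p = 26): {p=26, q=-6}
  after event 3 (t=25: INC r by 3): {p=26, q=-6, r=3}
  after event 4 (t=28: INC q by 2): {p=26, q=-4, r=3}
  after event 5 (t=35: SET r = 10): {p=26, q=-4, r=10}
  after event 6 (t=44: SET p = 14): {p=14, q=-4, r=10}
  after event 7 (t=48: DEC p by 14): {p=0, q=-4, r=10}
  after event 8 (t=55: SET r = 38): {p=0, q=-4, r=38}

Answer: {p=0, q=-4, r=38}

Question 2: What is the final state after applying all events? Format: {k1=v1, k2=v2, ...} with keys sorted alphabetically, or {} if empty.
  after event 1 (t=8: DEC q by 6): {q=-6}
  after event 2 (t=16: SET p = 26): {p=26, q=-6}
  after event 3 (t=25: INC r by 3): {p=26, q=-6, r=3}
  after event 4 (t=28: INC q by 2): {p=26, q=-4, r=3}
  after event 5 (t=35: SET r = 10): {p=26, q=-4, r=10}
  after event 6 (t=44: SET p = 14): {p=14, q=-4, r=10}
  after event 7 (t=48: DEC p by 14): {p=0, q=-4, r=10}
  after event 8 (t=55: SET r = 38): {p=0, q=-4, r=38}
  after event 9 (t=65: INC r by 2): {p=0, q=-4, r=40}

Answer: {p=0, q=-4, r=40}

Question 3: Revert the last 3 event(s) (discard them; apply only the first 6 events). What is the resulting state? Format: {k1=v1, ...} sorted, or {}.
Answer: {p=14, q=-4, r=10}

Derivation:
Keep first 6 events (discard last 3):
  after event 1 (t=8: DEC q by 6): {q=-6}
  after event 2 (t=16: SET p = 26): {p=26, q=-6}
  after event 3 (t=25: INC r by 3): {p=26, q=-6, r=3}
  after event 4 (t=28: INC q by 2): {p=26, q=-4, r=3}
  after event 5 (t=35: SET r = 10): {p=26, q=-4, r=10}
  after event 6 (t=44: SET p = 14): {p=14, q=-4, r=10}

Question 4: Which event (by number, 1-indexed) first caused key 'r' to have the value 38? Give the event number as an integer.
Answer: 8

Derivation:
Looking for first event where r becomes 38:
  event 3: r = 3
  event 4: r = 3
  event 5: r = 10
  event 6: r = 10
  event 7: r = 10
  event 8: r 10 -> 38  <-- first match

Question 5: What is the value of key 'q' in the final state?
Answer: -4

Derivation:
Track key 'q' through all 9 events:
  event 1 (t=8: DEC q by 6): q (absent) -> -6
  event 2 (t=16: SET p = 26): q unchanged
  event 3 (t=25: INC r by 3): q unchanged
  event 4 (t=28: INC q by 2): q -6 -> -4
  event 5 (t=35: SET r = 10): q unchanged
  event 6 (t=44: SET p = 14): q unchanged
  event 7 (t=48: DEC p by 14): q unchanged
  event 8 (t=55: SET r = 38): q unchanged
  event 9 (t=65: INC r by 2): q unchanged
Final: q = -4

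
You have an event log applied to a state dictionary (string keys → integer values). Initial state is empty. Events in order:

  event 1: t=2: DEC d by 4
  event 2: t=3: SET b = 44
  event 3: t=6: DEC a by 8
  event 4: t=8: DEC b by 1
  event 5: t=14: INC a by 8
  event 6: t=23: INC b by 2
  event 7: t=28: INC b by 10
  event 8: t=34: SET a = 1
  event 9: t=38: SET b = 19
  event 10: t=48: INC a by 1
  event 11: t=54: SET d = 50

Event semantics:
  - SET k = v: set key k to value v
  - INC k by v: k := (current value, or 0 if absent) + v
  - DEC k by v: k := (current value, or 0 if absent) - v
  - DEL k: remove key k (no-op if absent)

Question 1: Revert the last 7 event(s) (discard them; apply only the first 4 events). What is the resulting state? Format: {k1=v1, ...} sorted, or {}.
Keep first 4 events (discard last 7):
  after event 1 (t=2: DEC d by 4): {d=-4}
  after event 2 (t=3: SET b = 44): {b=44, d=-4}
  after event 3 (t=6: DEC a by 8): {a=-8, b=44, d=-4}
  after event 4 (t=8: DEC b by 1): {a=-8, b=43, d=-4}

Answer: {a=-8, b=43, d=-4}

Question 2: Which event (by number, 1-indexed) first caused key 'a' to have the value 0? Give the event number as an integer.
Answer: 5

Derivation:
Looking for first event where a becomes 0:
  event 3: a = -8
  event 4: a = -8
  event 5: a -8 -> 0  <-- first match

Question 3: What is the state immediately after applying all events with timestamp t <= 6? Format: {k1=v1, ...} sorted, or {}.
Answer: {a=-8, b=44, d=-4}

Derivation:
Apply events with t <= 6 (3 events):
  after event 1 (t=2: DEC d by 4): {d=-4}
  after event 2 (t=3: SET b = 44): {b=44, d=-4}
  after event 3 (t=6: DEC a by 8): {a=-8, b=44, d=-4}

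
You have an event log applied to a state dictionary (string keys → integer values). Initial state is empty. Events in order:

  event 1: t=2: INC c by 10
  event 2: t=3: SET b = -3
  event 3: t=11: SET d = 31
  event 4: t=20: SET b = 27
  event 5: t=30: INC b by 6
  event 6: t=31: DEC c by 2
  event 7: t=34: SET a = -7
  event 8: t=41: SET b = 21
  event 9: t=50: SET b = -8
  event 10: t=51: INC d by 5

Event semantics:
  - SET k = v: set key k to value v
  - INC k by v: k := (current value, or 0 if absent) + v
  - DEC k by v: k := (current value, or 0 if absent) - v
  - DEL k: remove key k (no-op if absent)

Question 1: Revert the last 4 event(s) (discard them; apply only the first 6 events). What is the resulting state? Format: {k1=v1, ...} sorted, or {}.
Answer: {b=33, c=8, d=31}

Derivation:
Keep first 6 events (discard last 4):
  after event 1 (t=2: INC c by 10): {c=10}
  after event 2 (t=3: SET b = -3): {b=-3, c=10}
  after event 3 (t=11: SET d = 31): {b=-3, c=10, d=31}
  after event 4 (t=20: SET b = 27): {b=27, c=10, d=31}
  after event 5 (t=30: INC b by 6): {b=33, c=10, d=31}
  after event 6 (t=31: DEC c by 2): {b=33, c=8, d=31}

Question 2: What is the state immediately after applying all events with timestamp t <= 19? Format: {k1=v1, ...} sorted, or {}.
Answer: {b=-3, c=10, d=31}

Derivation:
Apply events with t <= 19 (3 events):
  after event 1 (t=2: INC c by 10): {c=10}
  after event 2 (t=3: SET b = -3): {b=-3, c=10}
  after event 3 (t=11: SET d = 31): {b=-3, c=10, d=31}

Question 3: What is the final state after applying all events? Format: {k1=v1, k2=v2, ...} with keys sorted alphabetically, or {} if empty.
  after event 1 (t=2: INC c by 10): {c=10}
  after event 2 (t=3: SET b = -3): {b=-3, c=10}
  after event 3 (t=11: SET d = 31): {b=-3, c=10, d=31}
  after event 4 (t=20: SET b = 27): {b=27, c=10, d=31}
  after event 5 (t=30: INC b by 6): {b=33, c=10, d=31}
  after event 6 (t=31: DEC c by 2): {b=33, c=8, d=31}
  after event 7 (t=34: SET a = -7): {a=-7, b=33, c=8, d=31}
  after event 8 (t=41: SET b = 21): {a=-7, b=21, c=8, d=31}
  after event 9 (t=50: SET b = -8): {a=-7, b=-8, c=8, d=31}
  after event 10 (t=51: INC d by 5): {a=-7, b=-8, c=8, d=36}

Answer: {a=-7, b=-8, c=8, d=36}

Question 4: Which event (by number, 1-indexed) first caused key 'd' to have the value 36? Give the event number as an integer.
Looking for first event where d becomes 36:
  event 3: d = 31
  event 4: d = 31
  event 5: d = 31
  event 6: d = 31
  event 7: d = 31
  event 8: d = 31
  event 9: d = 31
  event 10: d 31 -> 36  <-- first match

Answer: 10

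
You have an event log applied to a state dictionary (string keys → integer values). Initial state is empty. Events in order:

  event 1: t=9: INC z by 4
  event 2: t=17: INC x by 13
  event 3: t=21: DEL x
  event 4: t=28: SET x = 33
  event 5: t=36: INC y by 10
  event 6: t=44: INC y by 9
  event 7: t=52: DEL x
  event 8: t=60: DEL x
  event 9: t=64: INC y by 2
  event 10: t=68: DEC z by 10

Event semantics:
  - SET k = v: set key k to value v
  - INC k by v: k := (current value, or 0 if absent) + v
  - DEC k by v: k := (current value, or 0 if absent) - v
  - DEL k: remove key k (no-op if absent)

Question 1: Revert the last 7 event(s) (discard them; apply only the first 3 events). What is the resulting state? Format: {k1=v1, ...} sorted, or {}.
Keep first 3 events (discard last 7):
  after event 1 (t=9: INC z by 4): {z=4}
  after event 2 (t=17: INC x by 13): {x=13, z=4}
  after event 3 (t=21: DEL x): {z=4}

Answer: {z=4}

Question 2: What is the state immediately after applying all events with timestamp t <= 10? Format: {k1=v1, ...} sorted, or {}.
Answer: {z=4}

Derivation:
Apply events with t <= 10 (1 events):
  after event 1 (t=9: INC z by 4): {z=4}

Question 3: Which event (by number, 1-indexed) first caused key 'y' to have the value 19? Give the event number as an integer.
Answer: 6

Derivation:
Looking for first event where y becomes 19:
  event 5: y = 10
  event 6: y 10 -> 19  <-- first match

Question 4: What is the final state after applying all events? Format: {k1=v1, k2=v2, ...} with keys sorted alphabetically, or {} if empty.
  after event 1 (t=9: INC z by 4): {z=4}
  after event 2 (t=17: INC x by 13): {x=13, z=4}
  after event 3 (t=21: DEL x): {z=4}
  after event 4 (t=28: SET x = 33): {x=33, z=4}
  after event 5 (t=36: INC y by 10): {x=33, y=10, z=4}
  after event 6 (t=44: INC y by 9): {x=33, y=19, z=4}
  after event 7 (t=52: DEL x): {y=19, z=4}
  after event 8 (t=60: DEL x): {y=19, z=4}
  after event 9 (t=64: INC y by 2): {y=21, z=4}
  after event 10 (t=68: DEC z by 10): {y=21, z=-6}

Answer: {y=21, z=-6}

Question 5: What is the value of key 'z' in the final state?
Answer: -6

Derivation:
Track key 'z' through all 10 events:
  event 1 (t=9: INC z by 4): z (absent) -> 4
  event 2 (t=17: INC x by 13): z unchanged
  event 3 (t=21: DEL x): z unchanged
  event 4 (t=28: SET x = 33): z unchanged
  event 5 (t=36: INC y by 10): z unchanged
  event 6 (t=44: INC y by 9): z unchanged
  event 7 (t=52: DEL x): z unchanged
  event 8 (t=60: DEL x): z unchanged
  event 9 (t=64: INC y by 2): z unchanged
  event 10 (t=68: DEC z by 10): z 4 -> -6
Final: z = -6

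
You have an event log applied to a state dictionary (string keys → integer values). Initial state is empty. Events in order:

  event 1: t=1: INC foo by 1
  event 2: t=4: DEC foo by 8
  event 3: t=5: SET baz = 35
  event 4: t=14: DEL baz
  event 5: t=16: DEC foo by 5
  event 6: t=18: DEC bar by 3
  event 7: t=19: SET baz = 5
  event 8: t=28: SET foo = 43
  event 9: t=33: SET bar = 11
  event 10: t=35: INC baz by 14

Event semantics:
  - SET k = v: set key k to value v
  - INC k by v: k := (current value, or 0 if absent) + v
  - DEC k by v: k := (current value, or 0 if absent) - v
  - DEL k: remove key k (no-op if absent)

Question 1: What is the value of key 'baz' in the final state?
Track key 'baz' through all 10 events:
  event 1 (t=1: INC foo by 1): baz unchanged
  event 2 (t=4: DEC foo by 8): baz unchanged
  event 3 (t=5: SET baz = 35): baz (absent) -> 35
  event 4 (t=14: DEL baz): baz 35 -> (absent)
  event 5 (t=16: DEC foo by 5): baz unchanged
  event 6 (t=18: DEC bar by 3): baz unchanged
  event 7 (t=19: SET baz = 5): baz (absent) -> 5
  event 8 (t=28: SET foo = 43): baz unchanged
  event 9 (t=33: SET bar = 11): baz unchanged
  event 10 (t=35: INC baz by 14): baz 5 -> 19
Final: baz = 19

Answer: 19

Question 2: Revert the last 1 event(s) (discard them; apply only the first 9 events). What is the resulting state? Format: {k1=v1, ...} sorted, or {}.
Answer: {bar=11, baz=5, foo=43}

Derivation:
Keep first 9 events (discard last 1):
  after event 1 (t=1: INC foo by 1): {foo=1}
  after event 2 (t=4: DEC foo by 8): {foo=-7}
  after event 3 (t=5: SET baz = 35): {baz=35, foo=-7}
  after event 4 (t=14: DEL baz): {foo=-7}
  after event 5 (t=16: DEC foo by 5): {foo=-12}
  after event 6 (t=18: DEC bar by 3): {bar=-3, foo=-12}
  after event 7 (t=19: SET baz = 5): {bar=-3, baz=5, foo=-12}
  after event 8 (t=28: SET foo = 43): {bar=-3, baz=5, foo=43}
  after event 9 (t=33: SET bar = 11): {bar=11, baz=5, foo=43}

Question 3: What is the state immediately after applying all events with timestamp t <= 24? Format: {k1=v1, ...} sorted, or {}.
Answer: {bar=-3, baz=5, foo=-12}

Derivation:
Apply events with t <= 24 (7 events):
  after event 1 (t=1: INC foo by 1): {foo=1}
  after event 2 (t=4: DEC foo by 8): {foo=-7}
  after event 3 (t=5: SET baz = 35): {baz=35, foo=-7}
  after event 4 (t=14: DEL baz): {foo=-7}
  after event 5 (t=16: DEC foo by 5): {foo=-12}
  after event 6 (t=18: DEC bar by 3): {bar=-3, foo=-12}
  after event 7 (t=19: SET baz = 5): {bar=-3, baz=5, foo=-12}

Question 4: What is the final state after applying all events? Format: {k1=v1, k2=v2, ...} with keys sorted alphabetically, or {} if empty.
Answer: {bar=11, baz=19, foo=43}

Derivation:
  after event 1 (t=1: INC foo by 1): {foo=1}
  after event 2 (t=4: DEC foo by 8): {foo=-7}
  after event 3 (t=5: SET baz = 35): {baz=35, foo=-7}
  after event 4 (t=14: DEL baz): {foo=-7}
  after event 5 (t=16: DEC foo by 5): {foo=-12}
  after event 6 (t=18: DEC bar by 3): {bar=-3, foo=-12}
  after event 7 (t=19: SET baz = 5): {bar=-3, baz=5, foo=-12}
  after event 8 (t=28: SET foo = 43): {bar=-3, baz=5, foo=43}
  after event 9 (t=33: SET bar = 11): {bar=11, baz=5, foo=43}
  after event 10 (t=35: INC baz by 14): {bar=11, baz=19, foo=43}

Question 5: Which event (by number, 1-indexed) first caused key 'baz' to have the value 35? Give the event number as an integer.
Answer: 3

Derivation:
Looking for first event where baz becomes 35:
  event 3: baz (absent) -> 35  <-- first match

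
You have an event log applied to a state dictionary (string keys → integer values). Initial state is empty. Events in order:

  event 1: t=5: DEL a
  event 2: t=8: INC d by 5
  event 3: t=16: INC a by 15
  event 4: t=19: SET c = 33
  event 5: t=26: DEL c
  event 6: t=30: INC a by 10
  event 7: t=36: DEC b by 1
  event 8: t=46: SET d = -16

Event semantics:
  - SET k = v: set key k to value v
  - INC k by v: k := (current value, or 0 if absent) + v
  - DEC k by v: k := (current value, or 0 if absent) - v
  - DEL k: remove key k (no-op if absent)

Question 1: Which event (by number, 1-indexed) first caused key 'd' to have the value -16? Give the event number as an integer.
Looking for first event where d becomes -16:
  event 2: d = 5
  event 3: d = 5
  event 4: d = 5
  event 5: d = 5
  event 6: d = 5
  event 7: d = 5
  event 8: d 5 -> -16  <-- first match

Answer: 8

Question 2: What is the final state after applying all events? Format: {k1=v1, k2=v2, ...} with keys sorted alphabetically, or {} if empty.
Answer: {a=25, b=-1, d=-16}

Derivation:
  after event 1 (t=5: DEL a): {}
  after event 2 (t=8: INC d by 5): {d=5}
  after event 3 (t=16: INC a by 15): {a=15, d=5}
  after event 4 (t=19: SET c = 33): {a=15, c=33, d=5}
  after event 5 (t=26: DEL c): {a=15, d=5}
  after event 6 (t=30: INC a by 10): {a=25, d=5}
  after event 7 (t=36: DEC b by 1): {a=25, b=-1, d=5}
  after event 8 (t=46: SET d = -16): {a=25, b=-1, d=-16}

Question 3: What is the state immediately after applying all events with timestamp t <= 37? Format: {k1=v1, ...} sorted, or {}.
Answer: {a=25, b=-1, d=5}

Derivation:
Apply events with t <= 37 (7 events):
  after event 1 (t=5: DEL a): {}
  after event 2 (t=8: INC d by 5): {d=5}
  after event 3 (t=16: INC a by 15): {a=15, d=5}
  after event 4 (t=19: SET c = 33): {a=15, c=33, d=5}
  after event 5 (t=26: DEL c): {a=15, d=5}
  after event 6 (t=30: INC a by 10): {a=25, d=5}
  after event 7 (t=36: DEC b by 1): {a=25, b=-1, d=5}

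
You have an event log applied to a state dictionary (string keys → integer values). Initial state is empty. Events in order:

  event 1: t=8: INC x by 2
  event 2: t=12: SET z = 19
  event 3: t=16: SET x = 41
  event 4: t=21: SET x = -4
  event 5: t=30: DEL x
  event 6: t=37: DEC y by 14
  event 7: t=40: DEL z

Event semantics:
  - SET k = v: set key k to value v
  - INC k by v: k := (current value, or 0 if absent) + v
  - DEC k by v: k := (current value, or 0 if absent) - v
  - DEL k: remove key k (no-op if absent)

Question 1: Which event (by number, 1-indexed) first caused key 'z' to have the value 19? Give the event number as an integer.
Answer: 2

Derivation:
Looking for first event where z becomes 19:
  event 2: z (absent) -> 19  <-- first match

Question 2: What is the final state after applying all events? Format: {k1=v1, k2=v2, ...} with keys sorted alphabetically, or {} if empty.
Answer: {y=-14}

Derivation:
  after event 1 (t=8: INC x by 2): {x=2}
  after event 2 (t=12: SET z = 19): {x=2, z=19}
  after event 3 (t=16: SET x = 41): {x=41, z=19}
  after event 4 (t=21: SET x = -4): {x=-4, z=19}
  after event 5 (t=30: DEL x): {z=19}
  after event 6 (t=37: DEC y by 14): {y=-14, z=19}
  after event 7 (t=40: DEL z): {y=-14}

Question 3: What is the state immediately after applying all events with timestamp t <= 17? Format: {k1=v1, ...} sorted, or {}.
Answer: {x=41, z=19}

Derivation:
Apply events with t <= 17 (3 events):
  after event 1 (t=8: INC x by 2): {x=2}
  after event 2 (t=12: SET z = 19): {x=2, z=19}
  after event 3 (t=16: SET x = 41): {x=41, z=19}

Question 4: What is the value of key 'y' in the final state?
Answer: -14

Derivation:
Track key 'y' through all 7 events:
  event 1 (t=8: INC x by 2): y unchanged
  event 2 (t=12: SET z = 19): y unchanged
  event 3 (t=16: SET x = 41): y unchanged
  event 4 (t=21: SET x = -4): y unchanged
  event 5 (t=30: DEL x): y unchanged
  event 6 (t=37: DEC y by 14): y (absent) -> -14
  event 7 (t=40: DEL z): y unchanged
Final: y = -14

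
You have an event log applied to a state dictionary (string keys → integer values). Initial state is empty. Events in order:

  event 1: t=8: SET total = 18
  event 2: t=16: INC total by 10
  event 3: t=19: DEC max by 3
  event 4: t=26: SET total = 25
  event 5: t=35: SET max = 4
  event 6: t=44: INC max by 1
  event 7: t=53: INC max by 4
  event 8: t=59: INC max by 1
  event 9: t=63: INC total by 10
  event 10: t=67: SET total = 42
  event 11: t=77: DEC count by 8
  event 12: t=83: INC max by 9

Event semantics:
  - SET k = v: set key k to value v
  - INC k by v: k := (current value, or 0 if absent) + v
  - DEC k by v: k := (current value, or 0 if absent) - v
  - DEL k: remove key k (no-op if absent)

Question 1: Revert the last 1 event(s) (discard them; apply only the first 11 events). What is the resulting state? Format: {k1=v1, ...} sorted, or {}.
Answer: {count=-8, max=10, total=42}

Derivation:
Keep first 11 events (discard last 1):
  after event 1 (t=8: SET total = 18): {total=18}
  after event 2 (t=16: INC total by 10): {total=28}
  after event 3 (t=19: DEC max by 3): {max=-3, total=28}
  after event 4 (t=26: SET total = 25): {max=-3, total=25}
  after event 5 (t=35: SET max = 4): {max=4, total=25}
  after event 6 (t=44: INC max by 1): {max=5, total=25}
  after event 7 (t=53: INC max by 4): {max=9, total=25}
  after event 8 (t=59: INC max by 1): {max=10, total=25}
  after event 9 (t=63: INC total by 10): {max=10, total=35}
  after event 10 (t=67: SET total = 42): {max=10, total=42}
  after event 11 (t=77: DEC count by 8): {count=-8, max=10, total=42}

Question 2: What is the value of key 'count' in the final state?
Track key 'count' through all 12 events:
  event 1 (t=8: SET total = 18): count unchanged
  event 2 (t=16: INC total by 10): count unchanged
  event 3 (t=19: DEC max by 3): count unchanged
  event 4 (t=26: SET total = 25): count unchanged
  event 5 (t=35: SET max = 4): count unchanged
  event 6 (t=44: INC max by 1): count unchanged
  event 7 (t=53: INC max by 4): count unchanged
  event 8 (t=59: INC max by 1): count unchanged
  event 9 (t=63: INC total by 10): count unchanged
  event 10 (t=67: SET total = 42): count unchanged
  event 11 (t=77: DEC count by 8): count (absent) -> -8
  event 12 (t=83: INC max by 9): count unchanged
Final: count = -8

Answer: -8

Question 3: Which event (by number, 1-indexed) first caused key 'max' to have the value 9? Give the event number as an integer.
Answer: 7

Derivation:
Looking for first event where max becomes 9:
  event 3: max = -3
  event 4: max = -3
  event 5: max = 4
  event 6: max = 5
  event 7: max 5 -> 9  <-- first match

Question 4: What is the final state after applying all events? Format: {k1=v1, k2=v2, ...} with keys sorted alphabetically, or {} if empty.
Answer: {count=-8, max=19, total=42}

Derivation:
  after event 1 (t=8: SET total = 18): {total=18}
  after event 2 (t=16: INC total by 10): {total=28}
  after event 3 (t=19: DEC max by 3): {max=-3, total=28}
  after event 4 (t=26: SET total = 25): {max=-3, total=25}
  after event 5 (t=35: SET max = 4): {max=4, total=25}
  after event 6 (t=44: INC max by 1): {max=5, total=25}
  after event 7 (t=53: INC max by 4): {max=9, total=25}
  after event 8 (t=59: INC max by 1): {max=10, total=25}
  after event 9 (t=63: INC total by 10): {max=10, total=35}
  after event 10 (t=67: SET total = 42): {max=10, total=42}
  after event 11 (t=77: DEC count by 8): {count=-8, max=10, total=42}
  after event 12 (t=83: INC max by 9): {count=-8, max=19, total=42}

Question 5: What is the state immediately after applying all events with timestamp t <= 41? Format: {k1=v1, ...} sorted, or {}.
Answer: {max=4, total=25}

Derivation:
Apply events with t <= 41 (5 events):
  after event 1 (t=8: SET total = 18): {total=18}
  after event 2 (t=16: INC total by 10): {total=28}
  after event 3 (t=19: DEC max by 3): {max=-3, total=28}
  after event 4 (t=26: SET total = 25): {max=-3, total=25}
  after event 5 (t=35: SET max = 4): {max=4, total=25}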